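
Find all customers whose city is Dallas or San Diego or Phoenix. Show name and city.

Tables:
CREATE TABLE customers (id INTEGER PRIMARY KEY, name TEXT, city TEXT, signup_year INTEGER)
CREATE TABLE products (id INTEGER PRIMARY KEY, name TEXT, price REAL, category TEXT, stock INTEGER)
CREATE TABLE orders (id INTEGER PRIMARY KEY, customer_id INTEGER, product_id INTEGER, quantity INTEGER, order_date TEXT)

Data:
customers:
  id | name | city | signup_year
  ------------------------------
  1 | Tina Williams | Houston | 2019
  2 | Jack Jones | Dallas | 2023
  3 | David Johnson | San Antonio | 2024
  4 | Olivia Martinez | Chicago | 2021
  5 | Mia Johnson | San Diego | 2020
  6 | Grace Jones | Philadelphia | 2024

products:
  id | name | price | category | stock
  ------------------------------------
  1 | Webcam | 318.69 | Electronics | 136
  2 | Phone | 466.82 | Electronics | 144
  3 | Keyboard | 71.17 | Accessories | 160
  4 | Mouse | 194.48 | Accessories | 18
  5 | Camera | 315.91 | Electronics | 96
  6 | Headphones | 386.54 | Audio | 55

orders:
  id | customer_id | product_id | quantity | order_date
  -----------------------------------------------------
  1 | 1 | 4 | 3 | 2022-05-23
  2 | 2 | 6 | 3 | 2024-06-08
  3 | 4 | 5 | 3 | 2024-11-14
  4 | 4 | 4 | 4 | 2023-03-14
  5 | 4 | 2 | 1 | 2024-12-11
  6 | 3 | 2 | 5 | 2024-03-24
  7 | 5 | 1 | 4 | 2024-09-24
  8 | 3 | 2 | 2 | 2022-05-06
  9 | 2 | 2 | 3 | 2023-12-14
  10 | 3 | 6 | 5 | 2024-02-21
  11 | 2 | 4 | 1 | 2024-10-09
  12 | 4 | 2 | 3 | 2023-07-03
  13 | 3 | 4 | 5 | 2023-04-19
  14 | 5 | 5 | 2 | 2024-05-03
SELECT name, city FROM customers WHERE city IN ('Dallas', 'San Diego', 'Phoenix')

Execution result:
name | city
Jack Jones | Dallas
Mia Johnson | San Diego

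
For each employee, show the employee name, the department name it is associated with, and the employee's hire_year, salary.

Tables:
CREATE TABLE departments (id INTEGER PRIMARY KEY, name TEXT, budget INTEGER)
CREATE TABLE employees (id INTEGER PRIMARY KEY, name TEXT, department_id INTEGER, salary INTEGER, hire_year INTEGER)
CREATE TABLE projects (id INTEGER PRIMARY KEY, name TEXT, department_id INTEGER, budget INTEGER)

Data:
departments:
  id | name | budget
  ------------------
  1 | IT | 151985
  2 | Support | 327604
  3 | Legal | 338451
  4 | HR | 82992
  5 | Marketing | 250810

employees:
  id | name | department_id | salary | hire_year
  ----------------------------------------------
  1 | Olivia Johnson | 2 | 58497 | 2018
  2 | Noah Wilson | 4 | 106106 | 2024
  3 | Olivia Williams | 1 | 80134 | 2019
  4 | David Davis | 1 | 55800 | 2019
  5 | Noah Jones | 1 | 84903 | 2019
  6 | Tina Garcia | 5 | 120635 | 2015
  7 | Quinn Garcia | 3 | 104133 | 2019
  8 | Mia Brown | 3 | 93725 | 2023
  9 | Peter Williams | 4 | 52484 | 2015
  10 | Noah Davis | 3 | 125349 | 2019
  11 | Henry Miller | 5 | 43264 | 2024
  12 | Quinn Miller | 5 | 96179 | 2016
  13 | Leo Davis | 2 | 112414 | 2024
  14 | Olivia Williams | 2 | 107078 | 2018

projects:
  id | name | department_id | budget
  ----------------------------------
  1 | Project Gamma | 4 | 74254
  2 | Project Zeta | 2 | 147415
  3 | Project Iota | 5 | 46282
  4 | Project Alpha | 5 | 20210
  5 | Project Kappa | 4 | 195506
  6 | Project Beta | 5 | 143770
SELECT c.name, p.name AS department, c.hire_year, c.salary FROM employees c JOIN departments p ON c.department_id = p.id

Execution result:
name | department | hire_year | salary
Olivia Johnson | Support | 2018 | 58497
Noah Wilson | HR | 2024 | 106106
Olivia Williams | IT | 2019 | 80134
David Davis | IT | 2019 | 55800
Noah Jones | IT | 2019 | 84903
Tina Garcia | Marketing | 2015 | 120635
Quinn Garcia | Legal | 2019 | 104133
Mia Brown | Legal | 2023 | 93725
Peter Williams | HR | 2015 | 52484
Noah Davis | Legal | 2019 | 125349
Henry Miller | Marketing | 2024 | 43264
Quinn Miller | Marketing | 2016 | 96179
Leo Davis | Support | 2024 | 112414
Olivia Williams | Support | 2018 | 107078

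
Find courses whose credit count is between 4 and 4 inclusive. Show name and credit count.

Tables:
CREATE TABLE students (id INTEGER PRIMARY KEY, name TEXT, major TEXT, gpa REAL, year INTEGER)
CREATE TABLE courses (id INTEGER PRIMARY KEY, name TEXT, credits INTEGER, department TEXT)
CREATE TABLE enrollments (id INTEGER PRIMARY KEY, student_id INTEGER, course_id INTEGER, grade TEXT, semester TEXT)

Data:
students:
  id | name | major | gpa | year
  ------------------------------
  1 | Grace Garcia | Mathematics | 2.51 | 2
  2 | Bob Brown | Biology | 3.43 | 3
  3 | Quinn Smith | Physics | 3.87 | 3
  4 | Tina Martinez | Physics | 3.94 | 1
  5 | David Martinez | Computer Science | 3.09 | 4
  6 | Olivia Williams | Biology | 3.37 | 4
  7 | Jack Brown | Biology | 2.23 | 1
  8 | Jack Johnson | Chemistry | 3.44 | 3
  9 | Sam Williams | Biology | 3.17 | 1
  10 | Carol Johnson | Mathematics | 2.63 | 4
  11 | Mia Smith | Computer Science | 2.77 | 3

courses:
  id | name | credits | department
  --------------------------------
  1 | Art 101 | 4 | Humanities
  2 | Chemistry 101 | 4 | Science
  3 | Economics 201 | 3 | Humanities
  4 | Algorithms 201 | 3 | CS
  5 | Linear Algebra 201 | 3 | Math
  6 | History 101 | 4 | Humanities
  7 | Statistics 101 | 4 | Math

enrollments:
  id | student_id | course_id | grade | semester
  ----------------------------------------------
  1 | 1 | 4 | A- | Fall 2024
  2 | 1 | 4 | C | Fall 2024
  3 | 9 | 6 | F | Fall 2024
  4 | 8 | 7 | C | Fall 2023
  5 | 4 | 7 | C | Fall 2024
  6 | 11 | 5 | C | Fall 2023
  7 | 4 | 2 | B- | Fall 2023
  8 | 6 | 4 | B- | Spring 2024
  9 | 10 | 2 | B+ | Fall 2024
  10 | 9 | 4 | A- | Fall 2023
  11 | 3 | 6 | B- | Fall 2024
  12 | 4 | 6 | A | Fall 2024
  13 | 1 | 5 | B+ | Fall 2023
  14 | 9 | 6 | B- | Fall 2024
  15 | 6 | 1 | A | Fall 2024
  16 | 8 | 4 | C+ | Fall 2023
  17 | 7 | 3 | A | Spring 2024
SELECT name, credits FROM courses WHERE credits BETWEEN 4 AND 4

Execution result:
name | credits
Art 101 | 4
Chemistry 101 | 4
History 101 | 4
Statistics 101 | 4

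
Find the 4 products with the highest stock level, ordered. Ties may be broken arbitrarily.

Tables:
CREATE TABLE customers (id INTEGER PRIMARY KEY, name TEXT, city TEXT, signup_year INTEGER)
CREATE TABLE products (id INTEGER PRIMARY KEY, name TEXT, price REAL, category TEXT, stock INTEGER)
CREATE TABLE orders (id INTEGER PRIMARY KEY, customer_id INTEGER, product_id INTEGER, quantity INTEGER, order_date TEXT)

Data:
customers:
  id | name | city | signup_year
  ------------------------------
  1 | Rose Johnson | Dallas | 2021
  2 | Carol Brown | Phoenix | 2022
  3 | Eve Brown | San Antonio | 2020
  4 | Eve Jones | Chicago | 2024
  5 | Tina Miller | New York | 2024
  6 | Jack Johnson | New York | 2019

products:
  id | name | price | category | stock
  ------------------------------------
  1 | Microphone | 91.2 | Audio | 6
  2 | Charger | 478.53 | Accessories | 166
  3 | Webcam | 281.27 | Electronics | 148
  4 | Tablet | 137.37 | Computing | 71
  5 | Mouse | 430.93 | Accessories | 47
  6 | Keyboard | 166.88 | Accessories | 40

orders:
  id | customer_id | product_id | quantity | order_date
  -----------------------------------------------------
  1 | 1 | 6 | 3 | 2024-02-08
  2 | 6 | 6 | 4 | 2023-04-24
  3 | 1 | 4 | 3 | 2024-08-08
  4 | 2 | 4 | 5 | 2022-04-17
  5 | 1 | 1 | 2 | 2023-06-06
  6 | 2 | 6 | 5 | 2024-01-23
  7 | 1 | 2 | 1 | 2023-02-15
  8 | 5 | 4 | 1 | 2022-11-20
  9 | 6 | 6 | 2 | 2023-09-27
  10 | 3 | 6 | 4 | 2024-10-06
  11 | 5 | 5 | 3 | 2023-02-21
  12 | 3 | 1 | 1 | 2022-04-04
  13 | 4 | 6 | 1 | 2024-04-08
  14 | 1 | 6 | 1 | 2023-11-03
SELECT name, stock FROM products ORDER BY stock DESC LIMIT 4

Execution result:
name | stock
Charger | 166
Webcam | 148
Tablet | 71
Mouse | 47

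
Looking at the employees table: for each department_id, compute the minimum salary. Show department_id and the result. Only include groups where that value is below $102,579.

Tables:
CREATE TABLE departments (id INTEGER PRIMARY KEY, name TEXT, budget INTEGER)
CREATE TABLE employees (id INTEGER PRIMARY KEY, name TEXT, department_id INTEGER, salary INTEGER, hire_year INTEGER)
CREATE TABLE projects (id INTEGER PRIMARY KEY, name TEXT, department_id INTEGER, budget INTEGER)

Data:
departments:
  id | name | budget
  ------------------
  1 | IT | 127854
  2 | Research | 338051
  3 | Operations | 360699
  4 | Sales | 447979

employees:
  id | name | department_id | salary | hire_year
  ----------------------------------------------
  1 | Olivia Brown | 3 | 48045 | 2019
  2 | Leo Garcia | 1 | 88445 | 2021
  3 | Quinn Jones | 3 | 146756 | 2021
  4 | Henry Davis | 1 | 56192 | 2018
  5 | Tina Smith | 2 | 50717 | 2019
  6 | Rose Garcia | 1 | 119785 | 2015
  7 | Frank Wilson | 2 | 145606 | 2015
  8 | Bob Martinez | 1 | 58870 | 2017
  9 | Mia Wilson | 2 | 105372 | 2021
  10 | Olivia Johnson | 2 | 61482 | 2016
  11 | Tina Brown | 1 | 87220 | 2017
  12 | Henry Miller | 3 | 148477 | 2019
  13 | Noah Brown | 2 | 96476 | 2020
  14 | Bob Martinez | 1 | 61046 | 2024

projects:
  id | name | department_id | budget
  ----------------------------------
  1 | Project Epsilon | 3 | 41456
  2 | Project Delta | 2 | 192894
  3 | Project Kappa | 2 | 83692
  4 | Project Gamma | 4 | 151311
SELECT department_id, MIN(salary) AS min_salary FROM employees GROUP BY department_id HAVING MIN(salary) < 102579

Execution result:
department_id | min_salary
1 | 56192
2 | 50717
3 | 48045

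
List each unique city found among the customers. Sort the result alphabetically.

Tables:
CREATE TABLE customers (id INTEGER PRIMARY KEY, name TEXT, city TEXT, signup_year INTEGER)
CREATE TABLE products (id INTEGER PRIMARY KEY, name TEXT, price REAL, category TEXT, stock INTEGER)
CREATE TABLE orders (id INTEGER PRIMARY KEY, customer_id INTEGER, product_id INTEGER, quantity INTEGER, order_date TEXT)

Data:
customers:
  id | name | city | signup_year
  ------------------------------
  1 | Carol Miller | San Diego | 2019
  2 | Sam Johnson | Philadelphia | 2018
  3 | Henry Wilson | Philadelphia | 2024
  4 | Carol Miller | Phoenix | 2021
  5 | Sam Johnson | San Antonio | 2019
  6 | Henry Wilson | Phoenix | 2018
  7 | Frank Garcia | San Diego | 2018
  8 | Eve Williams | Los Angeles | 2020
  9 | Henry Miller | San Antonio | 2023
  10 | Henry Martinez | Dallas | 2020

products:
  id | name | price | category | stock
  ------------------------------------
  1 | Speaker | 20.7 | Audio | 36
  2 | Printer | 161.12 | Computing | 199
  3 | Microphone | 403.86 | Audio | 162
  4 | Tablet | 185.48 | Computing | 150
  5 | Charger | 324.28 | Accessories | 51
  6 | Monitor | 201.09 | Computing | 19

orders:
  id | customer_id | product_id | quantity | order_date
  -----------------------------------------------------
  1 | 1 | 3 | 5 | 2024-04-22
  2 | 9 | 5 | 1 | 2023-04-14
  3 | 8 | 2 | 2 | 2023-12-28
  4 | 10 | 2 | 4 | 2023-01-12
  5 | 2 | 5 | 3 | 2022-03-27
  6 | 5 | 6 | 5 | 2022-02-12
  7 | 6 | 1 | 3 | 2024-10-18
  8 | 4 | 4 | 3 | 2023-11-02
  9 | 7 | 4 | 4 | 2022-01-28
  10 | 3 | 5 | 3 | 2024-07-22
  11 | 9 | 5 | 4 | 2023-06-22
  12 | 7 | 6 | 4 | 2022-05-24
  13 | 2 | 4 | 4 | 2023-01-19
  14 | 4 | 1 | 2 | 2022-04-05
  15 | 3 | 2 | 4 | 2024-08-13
SELECT DISTINCT city FROM customers ORDER BY city

Execution result:
city
Dallas
Los Angeles
Philadelphia
Phoenix
San Antonio
San Diego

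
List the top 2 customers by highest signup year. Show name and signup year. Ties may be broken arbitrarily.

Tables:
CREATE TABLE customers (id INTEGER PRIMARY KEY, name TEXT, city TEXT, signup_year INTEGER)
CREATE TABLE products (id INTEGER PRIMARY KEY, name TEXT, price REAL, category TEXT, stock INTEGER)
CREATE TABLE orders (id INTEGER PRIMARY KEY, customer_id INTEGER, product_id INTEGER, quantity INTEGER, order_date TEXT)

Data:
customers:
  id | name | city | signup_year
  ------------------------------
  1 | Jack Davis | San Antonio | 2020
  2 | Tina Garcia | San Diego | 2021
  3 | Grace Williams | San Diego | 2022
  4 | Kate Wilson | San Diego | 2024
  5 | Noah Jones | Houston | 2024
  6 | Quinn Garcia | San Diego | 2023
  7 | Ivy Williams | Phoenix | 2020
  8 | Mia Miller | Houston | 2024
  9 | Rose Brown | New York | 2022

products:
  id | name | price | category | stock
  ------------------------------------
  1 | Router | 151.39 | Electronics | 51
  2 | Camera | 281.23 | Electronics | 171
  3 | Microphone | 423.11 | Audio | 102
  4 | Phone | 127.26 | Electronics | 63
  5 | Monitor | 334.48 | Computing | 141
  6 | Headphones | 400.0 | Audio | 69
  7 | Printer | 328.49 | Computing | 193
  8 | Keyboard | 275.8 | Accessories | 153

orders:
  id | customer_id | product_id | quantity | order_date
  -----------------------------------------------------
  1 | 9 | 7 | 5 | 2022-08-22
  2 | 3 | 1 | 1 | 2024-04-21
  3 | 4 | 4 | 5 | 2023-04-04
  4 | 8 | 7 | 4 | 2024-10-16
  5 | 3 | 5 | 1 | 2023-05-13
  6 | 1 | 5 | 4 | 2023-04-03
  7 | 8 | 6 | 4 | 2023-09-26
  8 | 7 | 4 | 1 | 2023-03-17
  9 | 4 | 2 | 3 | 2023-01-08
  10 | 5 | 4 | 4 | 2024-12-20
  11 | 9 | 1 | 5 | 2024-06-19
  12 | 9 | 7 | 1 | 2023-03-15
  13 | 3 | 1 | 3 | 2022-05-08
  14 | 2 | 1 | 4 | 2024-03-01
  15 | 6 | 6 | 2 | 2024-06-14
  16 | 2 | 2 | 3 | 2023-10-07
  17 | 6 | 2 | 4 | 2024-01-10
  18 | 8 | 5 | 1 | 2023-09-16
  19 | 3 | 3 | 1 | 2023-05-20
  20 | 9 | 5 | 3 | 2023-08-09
SELECT name, signup_year FROM customers ORDER BY signup_year DESC LIMIT 2

Execution result:
name | signup_year
Kate Wilson | 2024
Noah Jones | 2024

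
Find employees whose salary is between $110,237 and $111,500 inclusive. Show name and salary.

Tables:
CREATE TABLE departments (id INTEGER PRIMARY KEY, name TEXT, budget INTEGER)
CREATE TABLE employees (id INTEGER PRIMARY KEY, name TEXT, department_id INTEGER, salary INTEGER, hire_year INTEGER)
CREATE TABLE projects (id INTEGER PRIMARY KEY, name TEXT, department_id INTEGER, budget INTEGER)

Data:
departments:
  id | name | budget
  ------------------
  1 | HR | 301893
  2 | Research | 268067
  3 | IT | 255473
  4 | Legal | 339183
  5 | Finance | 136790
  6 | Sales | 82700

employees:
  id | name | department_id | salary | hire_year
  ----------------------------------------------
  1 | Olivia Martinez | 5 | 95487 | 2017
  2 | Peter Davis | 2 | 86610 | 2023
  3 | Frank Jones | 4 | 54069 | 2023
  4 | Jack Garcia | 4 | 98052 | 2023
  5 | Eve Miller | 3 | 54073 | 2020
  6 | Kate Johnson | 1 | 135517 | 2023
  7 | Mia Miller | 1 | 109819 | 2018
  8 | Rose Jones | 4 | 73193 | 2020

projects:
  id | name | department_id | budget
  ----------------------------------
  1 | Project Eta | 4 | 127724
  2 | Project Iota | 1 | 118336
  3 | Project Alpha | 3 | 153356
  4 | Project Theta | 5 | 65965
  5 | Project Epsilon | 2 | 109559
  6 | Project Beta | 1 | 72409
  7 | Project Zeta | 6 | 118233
SELECT name, salary FROM employees WHERE salary BETWEEN 110237 AND 111500

Execution result:
(no rows)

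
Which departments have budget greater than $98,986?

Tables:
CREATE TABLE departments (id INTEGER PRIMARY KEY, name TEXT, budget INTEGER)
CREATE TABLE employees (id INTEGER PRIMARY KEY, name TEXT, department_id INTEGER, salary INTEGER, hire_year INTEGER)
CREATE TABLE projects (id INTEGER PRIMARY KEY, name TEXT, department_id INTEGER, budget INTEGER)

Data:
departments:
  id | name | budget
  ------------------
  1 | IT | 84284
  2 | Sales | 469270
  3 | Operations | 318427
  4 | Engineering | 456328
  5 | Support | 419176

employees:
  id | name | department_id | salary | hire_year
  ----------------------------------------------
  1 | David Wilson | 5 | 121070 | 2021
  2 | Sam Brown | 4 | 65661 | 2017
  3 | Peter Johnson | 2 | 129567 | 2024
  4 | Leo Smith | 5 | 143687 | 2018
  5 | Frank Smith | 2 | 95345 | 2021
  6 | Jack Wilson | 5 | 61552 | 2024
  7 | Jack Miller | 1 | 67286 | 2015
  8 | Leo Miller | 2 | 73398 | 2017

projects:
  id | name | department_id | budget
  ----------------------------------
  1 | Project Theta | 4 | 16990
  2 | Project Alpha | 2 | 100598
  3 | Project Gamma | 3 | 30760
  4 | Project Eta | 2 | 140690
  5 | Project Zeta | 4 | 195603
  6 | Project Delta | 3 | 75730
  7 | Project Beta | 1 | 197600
SELECT name, budget FROM departments WHERE budget > 98986

Execution result:
name | budget
Sales | 469270
Operations | 318427
Engineering | 456328
Support | 419176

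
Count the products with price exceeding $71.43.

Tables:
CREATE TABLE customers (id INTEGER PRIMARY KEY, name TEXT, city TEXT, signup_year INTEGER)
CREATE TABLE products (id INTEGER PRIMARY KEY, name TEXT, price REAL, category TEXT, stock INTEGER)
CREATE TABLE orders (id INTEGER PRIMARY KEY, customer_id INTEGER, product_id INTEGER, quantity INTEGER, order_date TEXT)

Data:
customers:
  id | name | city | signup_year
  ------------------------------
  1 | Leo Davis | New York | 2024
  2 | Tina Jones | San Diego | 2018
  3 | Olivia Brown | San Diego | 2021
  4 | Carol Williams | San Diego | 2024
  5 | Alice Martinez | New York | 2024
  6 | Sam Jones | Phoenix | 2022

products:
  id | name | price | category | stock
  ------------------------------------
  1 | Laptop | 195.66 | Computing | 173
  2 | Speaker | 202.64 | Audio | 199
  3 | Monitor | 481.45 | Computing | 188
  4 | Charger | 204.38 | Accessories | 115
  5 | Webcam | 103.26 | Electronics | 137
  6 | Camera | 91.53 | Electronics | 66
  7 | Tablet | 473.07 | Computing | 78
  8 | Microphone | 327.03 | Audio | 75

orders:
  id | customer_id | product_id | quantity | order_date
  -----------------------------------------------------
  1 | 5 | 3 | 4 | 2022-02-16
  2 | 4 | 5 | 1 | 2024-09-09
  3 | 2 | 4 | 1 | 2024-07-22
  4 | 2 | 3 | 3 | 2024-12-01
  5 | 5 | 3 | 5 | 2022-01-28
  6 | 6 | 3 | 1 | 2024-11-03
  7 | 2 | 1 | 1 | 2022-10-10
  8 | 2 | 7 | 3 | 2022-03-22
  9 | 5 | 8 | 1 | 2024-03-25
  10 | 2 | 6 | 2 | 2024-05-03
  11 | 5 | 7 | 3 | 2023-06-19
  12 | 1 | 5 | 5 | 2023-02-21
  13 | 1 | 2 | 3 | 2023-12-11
SELECT COUNT(*) FROM products WHERE price > 71.43

Execution result:
8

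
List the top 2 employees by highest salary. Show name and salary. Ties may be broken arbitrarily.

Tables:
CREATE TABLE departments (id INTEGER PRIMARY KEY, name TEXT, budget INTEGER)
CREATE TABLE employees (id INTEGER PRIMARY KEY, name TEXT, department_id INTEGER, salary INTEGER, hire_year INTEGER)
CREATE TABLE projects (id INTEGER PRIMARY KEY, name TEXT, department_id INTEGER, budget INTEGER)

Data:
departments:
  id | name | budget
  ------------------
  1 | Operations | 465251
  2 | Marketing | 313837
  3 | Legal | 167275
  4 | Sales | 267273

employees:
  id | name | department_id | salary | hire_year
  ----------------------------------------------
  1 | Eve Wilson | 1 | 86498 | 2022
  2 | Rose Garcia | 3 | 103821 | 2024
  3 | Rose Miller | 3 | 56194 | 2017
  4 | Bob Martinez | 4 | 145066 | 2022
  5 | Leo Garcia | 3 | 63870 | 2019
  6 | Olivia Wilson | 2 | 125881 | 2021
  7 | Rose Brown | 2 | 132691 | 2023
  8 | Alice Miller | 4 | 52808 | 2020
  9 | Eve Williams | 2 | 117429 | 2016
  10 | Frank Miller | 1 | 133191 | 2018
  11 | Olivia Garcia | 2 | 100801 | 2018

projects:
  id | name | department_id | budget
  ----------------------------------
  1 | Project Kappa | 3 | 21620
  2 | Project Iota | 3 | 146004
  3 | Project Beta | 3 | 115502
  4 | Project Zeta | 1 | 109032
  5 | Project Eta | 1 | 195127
SELECT name, salary FROM employees ORDER BY salary DESC LIMIT 2

Execution result:
name | salary
Bob Martinez | 145066
Frank Miller | 133191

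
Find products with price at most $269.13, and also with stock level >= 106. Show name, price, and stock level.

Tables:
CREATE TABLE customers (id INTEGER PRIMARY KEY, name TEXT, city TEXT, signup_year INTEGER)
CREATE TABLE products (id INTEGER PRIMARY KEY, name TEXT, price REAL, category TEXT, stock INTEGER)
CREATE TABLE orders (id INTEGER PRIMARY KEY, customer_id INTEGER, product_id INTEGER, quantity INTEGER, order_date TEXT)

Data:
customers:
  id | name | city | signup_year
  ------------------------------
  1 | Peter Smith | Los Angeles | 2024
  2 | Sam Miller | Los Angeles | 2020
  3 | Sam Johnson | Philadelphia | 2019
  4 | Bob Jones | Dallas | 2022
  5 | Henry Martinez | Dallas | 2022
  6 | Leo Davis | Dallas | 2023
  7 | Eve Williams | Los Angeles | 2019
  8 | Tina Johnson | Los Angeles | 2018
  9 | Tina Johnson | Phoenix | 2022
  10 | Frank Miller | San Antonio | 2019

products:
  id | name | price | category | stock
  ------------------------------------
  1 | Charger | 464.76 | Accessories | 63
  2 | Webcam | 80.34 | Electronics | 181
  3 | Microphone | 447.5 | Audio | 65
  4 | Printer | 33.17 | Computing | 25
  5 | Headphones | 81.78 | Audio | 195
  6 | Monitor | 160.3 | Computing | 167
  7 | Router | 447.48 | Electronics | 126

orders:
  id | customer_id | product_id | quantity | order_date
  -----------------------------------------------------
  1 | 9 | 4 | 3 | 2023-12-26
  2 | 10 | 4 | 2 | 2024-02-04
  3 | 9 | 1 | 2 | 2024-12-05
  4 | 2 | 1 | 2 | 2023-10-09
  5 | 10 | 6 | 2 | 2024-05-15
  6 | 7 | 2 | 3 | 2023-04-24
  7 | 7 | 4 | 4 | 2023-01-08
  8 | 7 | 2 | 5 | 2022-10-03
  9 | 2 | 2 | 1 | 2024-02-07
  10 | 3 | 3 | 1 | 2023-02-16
SELECT name, price, stock FROM products WHERE price <= 269.13 AND stock >= 106

Execution result:
name | price | stock
Webcam | 80.34 | 181
Headphones | 81.78 | 195
Monitor | 160.30 | 167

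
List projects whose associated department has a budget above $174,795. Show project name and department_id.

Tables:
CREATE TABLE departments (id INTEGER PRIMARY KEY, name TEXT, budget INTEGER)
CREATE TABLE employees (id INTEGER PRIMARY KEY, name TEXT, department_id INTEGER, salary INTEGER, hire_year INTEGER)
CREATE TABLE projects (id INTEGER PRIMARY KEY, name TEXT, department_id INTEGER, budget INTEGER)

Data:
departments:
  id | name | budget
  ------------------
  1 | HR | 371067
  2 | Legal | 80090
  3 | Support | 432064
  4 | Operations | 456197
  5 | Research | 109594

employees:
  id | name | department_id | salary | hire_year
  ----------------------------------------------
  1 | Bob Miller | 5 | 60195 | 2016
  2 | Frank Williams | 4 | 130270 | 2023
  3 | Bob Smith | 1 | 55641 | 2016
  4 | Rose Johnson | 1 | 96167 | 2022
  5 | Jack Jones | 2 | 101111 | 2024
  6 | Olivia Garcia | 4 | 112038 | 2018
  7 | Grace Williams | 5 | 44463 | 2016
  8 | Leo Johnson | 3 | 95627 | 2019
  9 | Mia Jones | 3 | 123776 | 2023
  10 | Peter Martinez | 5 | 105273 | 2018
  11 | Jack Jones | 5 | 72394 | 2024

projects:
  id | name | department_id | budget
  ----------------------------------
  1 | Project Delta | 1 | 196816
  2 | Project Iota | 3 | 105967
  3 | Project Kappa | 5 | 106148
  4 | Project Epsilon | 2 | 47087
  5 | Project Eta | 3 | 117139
SELECT name, department_id FROM projects WHERE department_id IN (SELECT id FROM departments WHERE budget > 174795)

Execution result:
name | department_id
Project Delta | 1
Project Iota | 3
Project Eta | 3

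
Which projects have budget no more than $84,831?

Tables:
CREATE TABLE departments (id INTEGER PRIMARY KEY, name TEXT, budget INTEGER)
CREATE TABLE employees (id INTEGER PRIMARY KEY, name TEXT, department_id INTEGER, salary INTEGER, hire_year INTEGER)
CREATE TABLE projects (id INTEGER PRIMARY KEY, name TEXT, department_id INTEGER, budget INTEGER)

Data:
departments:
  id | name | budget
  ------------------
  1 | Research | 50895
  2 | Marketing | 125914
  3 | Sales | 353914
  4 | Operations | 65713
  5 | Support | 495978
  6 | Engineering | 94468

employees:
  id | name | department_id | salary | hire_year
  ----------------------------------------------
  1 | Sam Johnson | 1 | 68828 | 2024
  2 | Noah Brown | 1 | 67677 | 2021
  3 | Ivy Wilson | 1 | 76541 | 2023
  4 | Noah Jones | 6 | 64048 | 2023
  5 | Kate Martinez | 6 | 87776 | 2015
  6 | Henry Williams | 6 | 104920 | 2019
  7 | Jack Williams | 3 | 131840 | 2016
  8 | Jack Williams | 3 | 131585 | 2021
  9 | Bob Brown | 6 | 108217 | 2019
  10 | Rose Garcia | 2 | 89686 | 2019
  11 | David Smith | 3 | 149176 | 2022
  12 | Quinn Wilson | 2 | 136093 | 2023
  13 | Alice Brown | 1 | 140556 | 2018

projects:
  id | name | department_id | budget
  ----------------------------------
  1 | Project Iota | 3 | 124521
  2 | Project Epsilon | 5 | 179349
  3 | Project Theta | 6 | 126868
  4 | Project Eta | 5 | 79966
SELECT name, budget FROM projects WHERE budget <= 84831

Execution result:
name | budget
Project Eta | 79966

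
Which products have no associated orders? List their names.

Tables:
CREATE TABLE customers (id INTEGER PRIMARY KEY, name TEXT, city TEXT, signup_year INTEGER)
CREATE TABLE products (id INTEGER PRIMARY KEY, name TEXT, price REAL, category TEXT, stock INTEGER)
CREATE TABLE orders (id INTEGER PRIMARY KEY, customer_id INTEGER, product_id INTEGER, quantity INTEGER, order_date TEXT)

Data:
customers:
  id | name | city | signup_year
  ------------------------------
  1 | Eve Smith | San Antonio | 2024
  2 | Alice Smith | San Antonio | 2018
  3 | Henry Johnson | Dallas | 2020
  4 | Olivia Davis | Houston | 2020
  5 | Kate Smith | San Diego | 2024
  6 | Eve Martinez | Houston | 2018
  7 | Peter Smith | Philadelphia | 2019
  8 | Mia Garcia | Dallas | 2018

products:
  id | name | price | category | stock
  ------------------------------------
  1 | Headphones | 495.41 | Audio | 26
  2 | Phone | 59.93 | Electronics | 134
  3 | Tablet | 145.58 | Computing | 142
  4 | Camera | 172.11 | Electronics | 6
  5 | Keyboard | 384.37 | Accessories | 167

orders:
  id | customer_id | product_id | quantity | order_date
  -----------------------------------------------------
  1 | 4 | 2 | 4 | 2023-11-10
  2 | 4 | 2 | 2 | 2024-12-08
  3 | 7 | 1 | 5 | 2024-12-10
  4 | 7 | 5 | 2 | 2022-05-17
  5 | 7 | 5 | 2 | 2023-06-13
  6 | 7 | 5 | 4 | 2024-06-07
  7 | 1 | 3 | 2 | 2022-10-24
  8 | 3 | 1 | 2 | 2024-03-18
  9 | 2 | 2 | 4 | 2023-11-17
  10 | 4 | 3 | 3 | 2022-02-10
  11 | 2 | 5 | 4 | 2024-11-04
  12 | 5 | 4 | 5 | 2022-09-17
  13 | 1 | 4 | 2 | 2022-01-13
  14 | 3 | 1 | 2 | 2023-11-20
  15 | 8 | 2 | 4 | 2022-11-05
SELECT p.name FROM products p LEFT JOIN orders c ON c.product_id = p.id WHERE c.id IS NULL

Execution result:
(no rows)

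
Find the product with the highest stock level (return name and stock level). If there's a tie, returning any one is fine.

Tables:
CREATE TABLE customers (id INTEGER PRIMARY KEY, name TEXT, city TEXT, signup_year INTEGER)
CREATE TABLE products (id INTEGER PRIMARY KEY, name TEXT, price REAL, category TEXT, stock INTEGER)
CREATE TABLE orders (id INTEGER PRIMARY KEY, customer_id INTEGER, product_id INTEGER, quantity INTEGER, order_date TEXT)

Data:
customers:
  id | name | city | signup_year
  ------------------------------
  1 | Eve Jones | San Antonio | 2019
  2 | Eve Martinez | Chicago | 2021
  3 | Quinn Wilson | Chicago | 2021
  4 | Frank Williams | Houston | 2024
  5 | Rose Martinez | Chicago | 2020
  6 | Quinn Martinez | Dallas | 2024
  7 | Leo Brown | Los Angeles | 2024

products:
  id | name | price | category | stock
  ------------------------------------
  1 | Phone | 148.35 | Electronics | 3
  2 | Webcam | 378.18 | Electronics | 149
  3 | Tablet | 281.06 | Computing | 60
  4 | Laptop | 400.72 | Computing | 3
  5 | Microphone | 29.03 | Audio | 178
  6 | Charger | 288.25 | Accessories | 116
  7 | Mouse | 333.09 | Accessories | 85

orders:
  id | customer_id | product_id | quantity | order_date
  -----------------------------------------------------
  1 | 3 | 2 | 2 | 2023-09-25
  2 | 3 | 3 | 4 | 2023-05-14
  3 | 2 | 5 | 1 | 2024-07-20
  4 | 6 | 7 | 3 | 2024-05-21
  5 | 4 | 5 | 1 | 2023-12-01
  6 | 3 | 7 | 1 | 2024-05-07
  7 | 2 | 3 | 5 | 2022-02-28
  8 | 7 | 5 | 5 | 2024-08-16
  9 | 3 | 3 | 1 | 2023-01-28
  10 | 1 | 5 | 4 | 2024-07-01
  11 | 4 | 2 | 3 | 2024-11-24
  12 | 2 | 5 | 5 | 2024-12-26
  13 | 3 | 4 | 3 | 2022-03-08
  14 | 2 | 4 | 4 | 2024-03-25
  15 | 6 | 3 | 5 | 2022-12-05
SELECT name, stock FROM products ORDER BY stock DESC LIMIT 1

Execution result:
name | stock
Microphone | 178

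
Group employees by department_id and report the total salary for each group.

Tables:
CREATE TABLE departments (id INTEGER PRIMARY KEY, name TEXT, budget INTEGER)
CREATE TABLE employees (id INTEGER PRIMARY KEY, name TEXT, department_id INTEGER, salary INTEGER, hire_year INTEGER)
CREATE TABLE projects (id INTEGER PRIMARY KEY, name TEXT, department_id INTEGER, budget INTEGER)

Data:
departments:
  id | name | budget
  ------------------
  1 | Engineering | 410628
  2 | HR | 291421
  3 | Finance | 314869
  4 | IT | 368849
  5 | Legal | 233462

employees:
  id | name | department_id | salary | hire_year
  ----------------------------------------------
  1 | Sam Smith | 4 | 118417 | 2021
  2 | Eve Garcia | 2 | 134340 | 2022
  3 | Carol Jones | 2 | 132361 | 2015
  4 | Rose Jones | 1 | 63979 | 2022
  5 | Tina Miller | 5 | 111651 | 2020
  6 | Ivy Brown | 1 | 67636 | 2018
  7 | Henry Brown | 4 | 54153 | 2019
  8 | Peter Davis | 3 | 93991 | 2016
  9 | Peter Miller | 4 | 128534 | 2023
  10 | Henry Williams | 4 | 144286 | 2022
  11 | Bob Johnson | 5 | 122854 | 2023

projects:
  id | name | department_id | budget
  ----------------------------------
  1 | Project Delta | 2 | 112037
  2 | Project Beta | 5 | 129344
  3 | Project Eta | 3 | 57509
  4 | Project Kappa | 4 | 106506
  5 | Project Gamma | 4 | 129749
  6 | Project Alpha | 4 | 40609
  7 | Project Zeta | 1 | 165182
SELECT department_id, SUM(salary) AS sum_salary FROM employees GROUP BY department_id

Execution result:
department_id | sum_salary
1 | 131615
2 | 266701
3 | 93991
4 | 445390
5 | 234505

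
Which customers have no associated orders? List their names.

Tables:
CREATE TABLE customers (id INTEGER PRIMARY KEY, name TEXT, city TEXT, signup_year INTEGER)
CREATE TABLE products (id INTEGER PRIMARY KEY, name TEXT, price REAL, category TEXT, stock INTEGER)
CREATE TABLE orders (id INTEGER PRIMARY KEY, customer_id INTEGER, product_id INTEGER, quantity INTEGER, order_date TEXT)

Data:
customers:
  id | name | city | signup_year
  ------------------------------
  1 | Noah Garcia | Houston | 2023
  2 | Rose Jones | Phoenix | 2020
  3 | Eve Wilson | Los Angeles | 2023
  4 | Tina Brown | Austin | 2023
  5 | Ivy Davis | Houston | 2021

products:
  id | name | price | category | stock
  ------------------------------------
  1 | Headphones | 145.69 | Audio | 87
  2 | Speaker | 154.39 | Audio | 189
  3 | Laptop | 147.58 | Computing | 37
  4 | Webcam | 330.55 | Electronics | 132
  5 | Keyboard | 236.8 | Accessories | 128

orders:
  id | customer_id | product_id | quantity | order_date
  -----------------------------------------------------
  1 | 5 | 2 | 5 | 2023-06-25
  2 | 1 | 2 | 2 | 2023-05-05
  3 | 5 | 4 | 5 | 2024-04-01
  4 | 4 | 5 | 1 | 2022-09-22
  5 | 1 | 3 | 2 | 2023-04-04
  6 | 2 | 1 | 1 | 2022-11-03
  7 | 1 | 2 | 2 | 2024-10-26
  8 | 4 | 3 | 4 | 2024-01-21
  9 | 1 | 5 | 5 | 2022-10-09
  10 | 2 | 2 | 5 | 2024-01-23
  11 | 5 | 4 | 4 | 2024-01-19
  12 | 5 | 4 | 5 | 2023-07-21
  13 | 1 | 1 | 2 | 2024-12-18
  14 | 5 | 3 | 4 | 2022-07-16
SELECT p.name FROM customers p LEFT JOIN orders c ON c.customer_id = p.id WHERE c.id IS NULL

Execution result:
Eve Wilson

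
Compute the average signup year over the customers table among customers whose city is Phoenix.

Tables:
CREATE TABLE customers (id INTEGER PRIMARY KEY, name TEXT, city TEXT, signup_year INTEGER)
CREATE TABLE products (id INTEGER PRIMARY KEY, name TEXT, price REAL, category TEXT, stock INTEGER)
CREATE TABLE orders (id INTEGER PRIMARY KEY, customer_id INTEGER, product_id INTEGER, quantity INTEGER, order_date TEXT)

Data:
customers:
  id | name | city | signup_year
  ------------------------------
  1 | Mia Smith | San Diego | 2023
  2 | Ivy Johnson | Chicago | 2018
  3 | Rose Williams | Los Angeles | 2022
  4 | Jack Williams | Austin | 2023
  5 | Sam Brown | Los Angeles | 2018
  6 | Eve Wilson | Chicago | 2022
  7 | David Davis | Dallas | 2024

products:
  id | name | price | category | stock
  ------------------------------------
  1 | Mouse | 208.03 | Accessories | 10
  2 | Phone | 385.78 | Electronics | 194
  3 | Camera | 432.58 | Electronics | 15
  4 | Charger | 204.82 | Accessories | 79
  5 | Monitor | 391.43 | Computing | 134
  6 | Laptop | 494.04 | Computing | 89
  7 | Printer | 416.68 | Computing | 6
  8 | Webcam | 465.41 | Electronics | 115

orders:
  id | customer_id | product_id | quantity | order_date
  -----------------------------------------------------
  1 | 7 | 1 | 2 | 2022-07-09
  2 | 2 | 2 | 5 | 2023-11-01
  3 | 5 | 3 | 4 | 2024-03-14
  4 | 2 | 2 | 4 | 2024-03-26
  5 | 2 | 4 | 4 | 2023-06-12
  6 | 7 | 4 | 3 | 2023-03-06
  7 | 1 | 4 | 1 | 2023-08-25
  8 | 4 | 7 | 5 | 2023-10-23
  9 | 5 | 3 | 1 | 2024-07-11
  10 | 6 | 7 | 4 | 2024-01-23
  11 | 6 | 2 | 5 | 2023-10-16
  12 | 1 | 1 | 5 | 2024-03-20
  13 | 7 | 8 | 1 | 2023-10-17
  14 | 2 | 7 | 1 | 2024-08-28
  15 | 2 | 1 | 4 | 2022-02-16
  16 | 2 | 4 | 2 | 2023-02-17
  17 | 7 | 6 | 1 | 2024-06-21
SELECT AVG(signup_year) FROM customers WHERE city = 'Phoenix'

Execution result:
NULL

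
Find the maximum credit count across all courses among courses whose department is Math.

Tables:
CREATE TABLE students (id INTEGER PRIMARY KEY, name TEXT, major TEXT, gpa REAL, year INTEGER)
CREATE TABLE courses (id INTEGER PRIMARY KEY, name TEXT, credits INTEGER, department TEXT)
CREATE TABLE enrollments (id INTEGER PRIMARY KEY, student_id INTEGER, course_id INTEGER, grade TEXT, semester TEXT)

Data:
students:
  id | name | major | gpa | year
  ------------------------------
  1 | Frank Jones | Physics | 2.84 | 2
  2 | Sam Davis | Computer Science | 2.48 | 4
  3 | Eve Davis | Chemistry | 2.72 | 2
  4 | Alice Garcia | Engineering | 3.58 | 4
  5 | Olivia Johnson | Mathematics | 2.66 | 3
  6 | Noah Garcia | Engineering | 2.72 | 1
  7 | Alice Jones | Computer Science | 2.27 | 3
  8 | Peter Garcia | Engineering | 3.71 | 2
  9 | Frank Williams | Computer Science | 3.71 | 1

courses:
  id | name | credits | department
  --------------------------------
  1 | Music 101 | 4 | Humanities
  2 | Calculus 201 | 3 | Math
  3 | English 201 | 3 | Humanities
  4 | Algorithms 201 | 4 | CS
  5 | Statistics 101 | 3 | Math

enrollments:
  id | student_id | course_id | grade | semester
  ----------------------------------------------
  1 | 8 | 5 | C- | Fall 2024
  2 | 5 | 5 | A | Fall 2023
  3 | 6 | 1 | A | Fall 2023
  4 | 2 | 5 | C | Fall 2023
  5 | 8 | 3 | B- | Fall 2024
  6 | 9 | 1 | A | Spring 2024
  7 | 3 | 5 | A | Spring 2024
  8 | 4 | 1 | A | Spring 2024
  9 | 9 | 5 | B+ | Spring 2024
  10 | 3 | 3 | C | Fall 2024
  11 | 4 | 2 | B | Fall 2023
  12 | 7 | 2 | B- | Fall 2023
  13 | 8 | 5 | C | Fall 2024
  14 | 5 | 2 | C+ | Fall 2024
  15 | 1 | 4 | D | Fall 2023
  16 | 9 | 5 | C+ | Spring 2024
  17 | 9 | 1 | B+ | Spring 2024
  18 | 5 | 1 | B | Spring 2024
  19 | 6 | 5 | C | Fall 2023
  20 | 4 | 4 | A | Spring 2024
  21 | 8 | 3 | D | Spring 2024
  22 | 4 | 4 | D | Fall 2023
SELECT MAX(credits) FROM courses WHERE department = 'Math'

Execution result:
3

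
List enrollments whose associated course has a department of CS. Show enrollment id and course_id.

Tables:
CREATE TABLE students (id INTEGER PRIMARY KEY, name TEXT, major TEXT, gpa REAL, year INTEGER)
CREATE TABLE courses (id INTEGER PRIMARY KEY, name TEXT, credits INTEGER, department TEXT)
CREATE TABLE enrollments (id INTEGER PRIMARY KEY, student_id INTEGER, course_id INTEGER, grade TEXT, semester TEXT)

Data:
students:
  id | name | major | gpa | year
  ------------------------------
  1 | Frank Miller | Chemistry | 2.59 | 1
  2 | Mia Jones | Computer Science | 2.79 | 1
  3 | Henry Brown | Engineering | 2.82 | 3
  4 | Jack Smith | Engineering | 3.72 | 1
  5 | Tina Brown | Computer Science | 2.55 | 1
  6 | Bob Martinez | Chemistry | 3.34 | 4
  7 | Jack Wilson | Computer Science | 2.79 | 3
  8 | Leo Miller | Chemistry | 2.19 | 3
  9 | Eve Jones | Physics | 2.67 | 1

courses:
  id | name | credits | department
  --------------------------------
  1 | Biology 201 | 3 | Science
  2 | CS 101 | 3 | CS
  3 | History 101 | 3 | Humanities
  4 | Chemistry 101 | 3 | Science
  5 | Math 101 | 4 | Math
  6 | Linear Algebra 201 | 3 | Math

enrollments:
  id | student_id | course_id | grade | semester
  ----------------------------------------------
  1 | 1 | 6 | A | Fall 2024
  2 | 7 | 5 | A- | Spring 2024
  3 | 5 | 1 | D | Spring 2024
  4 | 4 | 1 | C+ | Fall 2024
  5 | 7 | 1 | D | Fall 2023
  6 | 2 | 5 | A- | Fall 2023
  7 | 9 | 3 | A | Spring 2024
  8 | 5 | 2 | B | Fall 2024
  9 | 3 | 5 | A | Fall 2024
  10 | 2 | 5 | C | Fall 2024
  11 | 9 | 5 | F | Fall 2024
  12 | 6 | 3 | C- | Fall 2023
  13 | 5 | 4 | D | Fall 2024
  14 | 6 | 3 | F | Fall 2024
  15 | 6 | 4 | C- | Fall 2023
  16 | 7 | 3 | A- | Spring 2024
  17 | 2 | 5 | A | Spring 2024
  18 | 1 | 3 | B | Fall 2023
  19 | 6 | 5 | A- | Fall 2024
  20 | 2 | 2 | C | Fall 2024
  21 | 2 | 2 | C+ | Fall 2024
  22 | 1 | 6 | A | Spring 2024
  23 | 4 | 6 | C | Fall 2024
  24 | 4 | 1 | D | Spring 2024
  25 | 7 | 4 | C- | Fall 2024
SELECT id, course_id FROM enrollments WHERE course_id IN (SELECT id FROM courses WHERE department = 'CS')

Execution result:
id | course_id
8 | 2
20 | 2
21 | 2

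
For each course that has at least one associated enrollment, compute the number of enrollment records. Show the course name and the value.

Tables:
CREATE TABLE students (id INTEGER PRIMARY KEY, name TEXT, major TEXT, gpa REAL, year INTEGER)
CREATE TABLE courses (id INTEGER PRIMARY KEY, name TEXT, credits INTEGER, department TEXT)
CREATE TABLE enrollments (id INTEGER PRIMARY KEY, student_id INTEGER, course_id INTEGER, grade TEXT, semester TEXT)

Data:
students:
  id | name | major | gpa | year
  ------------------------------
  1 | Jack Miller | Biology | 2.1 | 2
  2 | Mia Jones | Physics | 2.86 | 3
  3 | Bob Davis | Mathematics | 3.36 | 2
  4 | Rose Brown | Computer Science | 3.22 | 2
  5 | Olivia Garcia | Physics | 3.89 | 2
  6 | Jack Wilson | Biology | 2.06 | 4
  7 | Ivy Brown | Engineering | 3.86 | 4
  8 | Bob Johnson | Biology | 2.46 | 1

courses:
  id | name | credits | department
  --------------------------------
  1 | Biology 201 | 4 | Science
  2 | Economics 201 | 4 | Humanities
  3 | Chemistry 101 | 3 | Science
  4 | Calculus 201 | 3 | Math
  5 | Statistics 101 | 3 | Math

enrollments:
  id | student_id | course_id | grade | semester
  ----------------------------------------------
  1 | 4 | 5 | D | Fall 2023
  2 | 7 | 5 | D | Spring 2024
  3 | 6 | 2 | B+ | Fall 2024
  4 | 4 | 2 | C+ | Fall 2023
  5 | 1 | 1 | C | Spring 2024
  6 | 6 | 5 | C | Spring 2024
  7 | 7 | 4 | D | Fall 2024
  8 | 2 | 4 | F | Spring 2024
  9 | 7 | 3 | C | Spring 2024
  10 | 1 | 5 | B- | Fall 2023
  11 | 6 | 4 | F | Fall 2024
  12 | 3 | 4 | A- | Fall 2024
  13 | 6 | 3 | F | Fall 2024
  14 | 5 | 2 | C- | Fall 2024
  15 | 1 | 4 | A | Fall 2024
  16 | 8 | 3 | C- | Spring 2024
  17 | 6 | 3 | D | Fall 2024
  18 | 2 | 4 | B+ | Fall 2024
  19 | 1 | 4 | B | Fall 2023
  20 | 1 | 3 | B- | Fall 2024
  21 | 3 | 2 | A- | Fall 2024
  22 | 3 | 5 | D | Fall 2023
SELECT p.name, COUNT(*) AS n FROM enrollments c JOIN courses p ON c.course_id = p.id GROUP BY p.id, p.name

Execution result:
name | n
Biology 201 | 1
Economics 201 | 4
Chemistry 101 | 5
Calculus 201 | 7
Statistics 101 | 5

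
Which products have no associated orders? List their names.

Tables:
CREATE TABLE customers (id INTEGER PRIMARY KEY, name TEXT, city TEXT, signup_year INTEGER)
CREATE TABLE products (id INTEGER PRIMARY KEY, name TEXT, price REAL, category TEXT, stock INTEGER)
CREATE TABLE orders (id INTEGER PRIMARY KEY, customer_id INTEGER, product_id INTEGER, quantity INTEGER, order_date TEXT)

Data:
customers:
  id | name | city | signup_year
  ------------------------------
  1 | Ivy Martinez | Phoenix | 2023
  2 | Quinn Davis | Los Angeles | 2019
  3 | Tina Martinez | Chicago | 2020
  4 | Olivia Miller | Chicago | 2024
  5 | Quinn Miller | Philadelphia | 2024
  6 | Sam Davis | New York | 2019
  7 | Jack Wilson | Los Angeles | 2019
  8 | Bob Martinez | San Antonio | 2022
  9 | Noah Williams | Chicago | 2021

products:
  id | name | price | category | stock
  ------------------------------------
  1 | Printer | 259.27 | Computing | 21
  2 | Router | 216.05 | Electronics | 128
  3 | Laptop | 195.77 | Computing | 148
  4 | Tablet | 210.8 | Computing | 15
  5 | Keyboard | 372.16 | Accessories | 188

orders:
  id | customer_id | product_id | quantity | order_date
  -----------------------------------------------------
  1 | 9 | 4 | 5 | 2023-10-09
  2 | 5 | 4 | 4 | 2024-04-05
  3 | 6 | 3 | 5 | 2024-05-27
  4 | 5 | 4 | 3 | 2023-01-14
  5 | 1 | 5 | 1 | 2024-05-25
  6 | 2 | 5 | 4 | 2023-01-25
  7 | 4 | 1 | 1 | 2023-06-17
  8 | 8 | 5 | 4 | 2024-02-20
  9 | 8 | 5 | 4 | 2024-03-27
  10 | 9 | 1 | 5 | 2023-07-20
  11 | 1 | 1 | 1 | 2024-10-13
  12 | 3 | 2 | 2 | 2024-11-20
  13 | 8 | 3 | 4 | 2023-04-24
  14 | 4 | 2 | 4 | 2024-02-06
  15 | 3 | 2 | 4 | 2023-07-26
SELECT p.name FROM products p LEFT JOIN orders c ON c.product_id = p.id WHERE c.id IS NULL

Execution result:
(no rows)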